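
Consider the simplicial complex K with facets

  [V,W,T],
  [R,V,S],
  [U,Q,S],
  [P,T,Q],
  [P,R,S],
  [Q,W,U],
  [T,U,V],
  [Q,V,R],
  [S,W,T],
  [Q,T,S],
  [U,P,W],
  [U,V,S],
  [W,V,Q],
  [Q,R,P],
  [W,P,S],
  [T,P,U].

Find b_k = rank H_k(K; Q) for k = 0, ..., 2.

b_0 = 1, b_1 = 2, b_2 = 1.

Order the vertices as P < Q < R < S < T < U < V < W. Listing each simplex with vertices in this order, K has dimension 2 with simplices:

  0-simplices (8): P, Q, R, S, T, U, V, W
  1-simplices (24): PQ, PR, PS, PT, PU, PW, QR, QS, QT, QU, QV, QW, RS, RV, ST, SU, SV, SW, TU, TV, TW, UV, UW, VW
  2-simplices (16): PQR, PQT, PRS, PSW, PTU, PUW, QRV, QST, QSU, QUW, QVW, RSV, STW, SUV, TUV, TVW

Hence C_0 ≅ Z^8, C_1 ≅ Z^24, C_2 ≅ Z^16.

The boundary map ∂_1: C_1 → C_0 maps an edge to its endpoints' difference, ∂[p,q] = q − p.
The resulting 8×24 matrix has rank 7, and its Smith normal form has invariant factors (1,1,1,1,1,1,1).

Boundary ∂_2: C_2 → C_1 acts by ∂[p,q,r] = [q,r] − [p,r] + [p,q]. For instance
  ∂QST = ST − QT + QS,
  ∂SUV = UV − SV + SU.
As a 24×16 matrix over Z this has rank 15, with invariant factors (1,1,1,1,1,1,1,1,1,1,1,1,1,1,1).

Reading off H_k = ker ∂_k / im ∂_{k+1}:

  H_0: rank C_0 − rank ∂_1 = 8 − 7 = 1, and the invariant factors of ∂_1 are all 1, so H_0 = Z.
  H_1: rank ker ∂_1 − rank ∂_2 = (24 − 7) − 15 = 2, and the invariant factors of ∂_2 are all 1, so H_1 = Z^2.
  H_2: rank ker ∂_2 − rank ∂_3 = (16 − 15) − 0 = 1, and there is no ∂_3, so H_2 = Z.

(K is a triangulation of the torus T^2.)

Hence the Betti numbers are b_0 = 1, b_1 = 2, b_2 = 1.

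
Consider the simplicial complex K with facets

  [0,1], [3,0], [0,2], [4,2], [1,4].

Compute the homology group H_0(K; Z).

Take the total order 0 < 1 < 2 < 3 < 4 on the vertex set. Then K (dimension 1) consists of the simplices:

  0-simplices (5): [0], [1], [2], [3], [4]
  1-simplices (5): [0,1], [0,2], [0,3], [1,4], [2,4]

giving chain groups C_0 ≅ Z^5, C_1 ≅ Z^5.

Boundary ∂_1: C_1 → C_0 sends each edge [p,q] (with p < q) to q − p.
The 5×5 boundary matrix has rank 4 and Smith normal form diag(1,1,1,1).

Now H_k = ker ∂_k / im ∂_{k+1}, so:

  H_0: rank C_0 − rank ∂_1 = 5 − 4 = 1, and the invariant factors of ∂_1 are all 1, so H_0 ≅ Z.

H_0 ≅ Z.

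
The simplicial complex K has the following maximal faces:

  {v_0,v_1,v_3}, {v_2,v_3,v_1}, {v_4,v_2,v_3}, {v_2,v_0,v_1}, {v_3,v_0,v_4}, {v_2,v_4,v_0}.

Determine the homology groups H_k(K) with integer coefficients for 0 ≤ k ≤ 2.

Order the vertices as v_0 < v_1 < v_2 < v_3 < v_4. Listing each simplex with vertices in this order, K has dimension 2 with simplices:

  0-simplices (5): [v_0], [v_1], [v_2], [v_3], [v_4]
  1-simplices (9): [v_0,v_1], [v_0,v_2], [v_0,v_3], [v_0,v_4], [v_1,v_2], [v_1,v_3], [v_2,v_3], [v_2,v_4], [v_3,v_4]
  2-simplices (6): [v_0,v_1,v_2], [v_0,v_1,v_3], [v_0,v_2,v_4], [v_0,v_3,v_4], [v_1,v_2,v_3], [v_2,v_3,v_4]

so the chain groups are C_0 ≅ Z^5, C_1 ≅ Z^9, C_2 ≅ Z^6.

The boundary map ∂_1: C_1 → C_0 is given by ∂[p,q] = [q] − [p].
The 5×9 boundary matrix has rank 4 and Smith normal form diag(1,1,1,1).

Boundary ∂_2: C_2 → C_1 sends each 2-simplex [p,q,r] to [q,r] − [p,r] + [p,q]. For instance
  ∂[v_0,v_1,v_2] = [v_1,v_2] − [v_0,v_2] + [v_0,v_1],
  ∂[v_0,v_2,v_4] = [v_2,v_4] − [v_0,v_4] + [v_0,v_2].
The resulting 9×6 matrix has rank 5, and its Smith normal form has invariant factors (1,1,1,1,1).

Now H_k = ker ∂_k / im ∂_{k+1}, so:

  H_0: rank C_0 − rank ∂_1 = 5 − 4 = 1, and the invariant factors of ∂_1 are all 1, so H_0 ≅ Z.
  H_1: rank ker ∂_1 − rank ∂_2 = (9 − 4) − 5 = 0, and the invariant factors of ∂_2 are all 1, so H_1 ≅ 0.
  H_2: rank ker ∂_2 − rank ∂_3 = (6 − 5) − 0 = 1, and there is no ∂_3, so H_2 ≅ Z.

As a check, the Euler characteristic is 5 − 9 + 6 = 2, which agrees with 1 − 0 + 1 = 2.

H_0 ≅ Z,  H_1 = 0,  H_2 ≅ Z.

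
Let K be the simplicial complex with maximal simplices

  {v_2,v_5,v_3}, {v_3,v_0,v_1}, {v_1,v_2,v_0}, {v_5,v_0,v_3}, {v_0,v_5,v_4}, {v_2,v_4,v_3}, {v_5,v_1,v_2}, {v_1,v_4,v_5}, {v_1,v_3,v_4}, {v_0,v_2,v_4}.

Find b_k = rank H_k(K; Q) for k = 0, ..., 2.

b_0 = 1, b_1 = 0, b_2 = 0.

Fix the vertex order v_0 < v_1 < v_2 < v_3 < v_4 < v_5 and write every simplex with vertices in increasing order. Then dim K = 2 and the simplices of K are:

  0-simplices (6): [v_0], [v_1], [v_2], [v_3], [v_4], [v_5]
  1-simplices (15): (15 of them)
  2-simplices (10): [v_0,v_1,v_2], [v_0,v_1,v_3], [v_0,v_2,v_4], [v_0,v_3,v_5], [v_0,v_4,v_5], [v_1,v_2,v_5], [v_1,v_3,v_4], [v_1,v_4,v_5], [v_2,v_3,v_4], [v_2,v_3,v_5]

giving chain groups C_0 ≅ Z^6, C_1 ≅ Z^15, C_2 ≅ Z^10.

The boundary map ∂_1: C_1 → C_0 maps an edge to its endpoints' difference, ∂[p,q] = q − p. For instance
  ∂[v_2,v_5] = [v_5] − [v_2].
The resulting 6×15 matrix has rank 5, and its Smith normal form has invariant factors (1,1,1,1,1).

∂_2: C_2 → C_1 acts by ∂[p,q,r] = [q,r] − [p,r] + [p,q]. For instance
  ∂[v_0,v_2,v_4] = [v_2,v_4] − [v_0,v_4] + [v_0,v_2],
  ∂[v_1,v_3,v_4] = [v_3,v_4] − [v_1,v_4] + [v_1,v_3].
As a 15×10 matrix over Z this has rank 10, with invariant factors (1,1,1,1,1,1,1,1,1,2).

Now H_k = ker ∂_k / im ∂_{k+1}, so:

  H_0: rank C_0 − rank ∂_1 = 6 − 5 = 1, and the invariant factors of ∂_1 are all 1, so H_0 = Z.
  H_1: rank ker ∂_1 − rank ∂_2 = (15 − 5) − 10 = 0, and ∂_2 has invariant factor 2 > 1, so H_1 = Z_2.
  H_2: rank ker ∂_2 − rank ∂_3 = (10 − 10) − 0 = 0, and there is no ∂_3, so H_2 = 0.

As a check, the Euler characteristic is 6 − 15 + 10 = 1, which agrees with 1 − 0 + 0 = 1.

Hence the Betti numbers are b_0 = 1, b_1 = 0, b_2 = 0.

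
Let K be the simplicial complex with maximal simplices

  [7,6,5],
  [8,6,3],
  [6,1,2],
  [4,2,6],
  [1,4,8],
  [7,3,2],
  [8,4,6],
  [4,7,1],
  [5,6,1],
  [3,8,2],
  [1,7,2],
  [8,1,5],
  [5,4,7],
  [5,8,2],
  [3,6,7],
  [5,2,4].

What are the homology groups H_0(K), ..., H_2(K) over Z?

Take the total order 1 < 2 < 3 < 4 < 5 < 6 < 7 < 8 on the vertex set. Then K (dimension 2) consists of the simplices:

  0-simplices (8): [1], [2], [3], [4], [5], [6], [7], [8]
  1-simplices (24): (24 of them)
  2-simplices (16): [1,2,6], [1,2,7], [1,4,7], [1,4,8], [1,5,6], [1,5,8], [2,3,7], [2,3,8], [2,4,5], [2,4,6], [2,5,8], [3,6,7], [3,6,8], [4,5,7], [4,6,8], [5,6,7]

giving chain groups C_0 ≅ Z^8, C_1 ≅ Z^24, C_2 ≅ Z^16.

The boundary map ∂_1: C_1 → C_0 sends each edge [p,q] (with p < q) to q − p. For instance
  ∂[1,4] = [4] − [1].
As a 8×24 matrix over Z this has rank 7, with invariant factors (1,1,1,1,1,1,1).

∂_2: C_2 → C_1 sends each 2-simplex [p,q,r] to [q,r] − [p,r] + [p,q]. For instance
  ∂[5,6,7] = [6,7] − [5,7] + [5,6],
  ∂[2,3,7] = [3,7] − [2,7] + [2,3].
The 24×16 boundary matrix has rank 15 and Smith normal form diag(1,1,1,1,1,1,1,1,1,1,1,1,1,1,1).

Now H_k = ker ∂_k / im ∂_{k+1}, so:

  H_0: rank C_0 − rank ∂_1 = 8 − 7 = 1, and the invariant factors of ∂_1 are all 1, so H_0 ≅ Z.
  H_1: rank ker ∂_1 − rank ∂_2 = (24 − 7) − 15 = 2, and the invariant factors of ∂_2 are all 1, so H_1 ≅ Z^2.
  H_2: rank ker ∂_2 − rank ∂_3 = (16 − 15) − 0 = 1, and there is no ∂_3, so H_2 ≅ Z.

(K is a triangulation of the torus T^2.)

H_0 ≅ Z,  H_1 ≅ Z^2,  H_2 ≅ Z.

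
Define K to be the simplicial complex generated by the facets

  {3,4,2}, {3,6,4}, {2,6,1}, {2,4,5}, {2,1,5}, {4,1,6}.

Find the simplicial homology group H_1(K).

K has 6 vertices, 12 edges, 6 triangles.
rank ∂_1 = 5, rank ∂_2 = 6 ⇒ b_1 = 12 − 5 − 6 = 1; all invariant factors of ∂_2 are 1 so no torsion. So H_1 ≅ Z.

H_1 = Z.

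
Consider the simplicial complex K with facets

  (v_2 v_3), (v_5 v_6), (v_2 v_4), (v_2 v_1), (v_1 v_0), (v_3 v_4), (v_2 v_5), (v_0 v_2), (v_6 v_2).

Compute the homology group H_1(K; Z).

H_1 ≅ Z^3.

Fix the vertex order v_0 < v_1 < v_2 < v_3 < v_4 < v_5 < v_6 and write every simplex with vertices in increasing order. Then dim K = 1 and the simplices of K are:

  0-simplices (7): [v_0], [v_1], [v_2], [v_3], [v_4], [v_5], [v_6]
  1-simplices (9): [v_0,v_1], [v_0,v_2], [v_1,v_2], [v_2,v_3], [v_2,v_4], [v_2,v_5], [v_2,v_6], [v_3,v_4], [v_5,v_6]

Hence C_0 ≅ Z^7, C_1 ≅ Z^9.

∂_1: C_1 → C_0 maps an edge to its endpoints' difference, ∂[p,q] = q − p. For instance
  ∂[v_3,v_4] = [v_4] − [v_3].
The resulting 7×9 matrix has rank 6, and its Smith normal form has invariant factors (1,1,1,1,1,1).

Now H_k = ker ∂_k / im ∂_{k+1}, so:

  H_1: rank ker ∂_1 − rank ∂_2 = (9 − 6) − 0 = 3, and there is no ∂_2, so H_1 = Z^3.

(K is a triangulation of a wedge of 3 circles.)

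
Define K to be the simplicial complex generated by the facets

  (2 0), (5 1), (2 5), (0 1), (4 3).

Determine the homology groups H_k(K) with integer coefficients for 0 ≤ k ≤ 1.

We work with the vertex ordering 0 < 1 < 2 < 3 < 4 < 5. The simplices of K, each written with vertices in increasing order, are:

  0-simplices (6): [0], [1], [2], [3], [4], [5]
  1-simplices (5): [0,1], [0,2], [1,5], [2,5], [3,4]

giving chain groups C_0 ≅ Z^6, C_1 ≅ Z^5.

The boundary map ∂_1: C_1 → C_0 maps an edge to its endpoints' difference, ∂[p,q] = q − p. For instance
  ∂[3,4] = [4] − [3].
The resulting 6×5 matrix has rank 4, and its Smith normal form has invariant factors (1,1,1,1).

Reading off H_k = ker ∂_k / im ∂_{k+1}:

  H_0: rank C_0 − rank ∂_1 = 6 − 4 = 2, and the invariant factors of ∂_1 are all 1, so H_0 ≅ Z^2.
  H_1: rank ker ∂_1 − rank ∂_2 = (5 − 4) − 0 = 1, and there is no ∂_2, so H_1 ≅ Z.

H_0 ≅ Z^2,  H_1 ≅ Z.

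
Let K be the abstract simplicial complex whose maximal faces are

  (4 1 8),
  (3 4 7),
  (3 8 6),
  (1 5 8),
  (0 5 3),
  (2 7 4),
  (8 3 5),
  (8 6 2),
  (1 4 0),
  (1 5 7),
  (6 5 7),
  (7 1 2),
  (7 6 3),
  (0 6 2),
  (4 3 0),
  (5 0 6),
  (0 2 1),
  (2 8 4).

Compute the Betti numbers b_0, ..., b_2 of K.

b_0 = 1, b_1 = 1, b_2 = 0.

We work with the vertex ordering 0 < 1 < 2 < 3 < 4 < 5 < 6 < 7 < 8. The simplices of K, each written with vertices in increasing order, are:

  0-simplices (9): [0], [1], [2], [3], [4], [5], [6], [7], [8]
  1-simplices (27): (27 of them)
  2-simplices (18): [0,1,2], [0,1,4], [0,2,6], [0,3,4], [0,3,5], [0,5,6], [1,2,7], [1,4,8], [1,5,7], [1,5,8], [2,4,7], [2,4,8], [2,6,8], [3,4,7], [3,5,8], [3,6,7], [3,6,8], [5,6,7]

Hence C_0 ≅ Z^9, C_1 ≅ Z^27, C_2 ≅ Z^18.

Boundary ∂_1: C_1 → C_0 sends each edge [p,q] (with p < q) to q − p. For instance
  ∂[3,8] = [8] − [3].
The resulting 9×27 matrix has rank 8, and its Smith normal form has invariant factors (1,1,1,1,1,1,1,1).

The boundary map ∂_2: C_2 → C_1 acts by ∂[p,q,r] = [q,r] − [p,r] + [p,q]. For instance
  ∂[0,5,6] = [5,6] − [0,6] + [0,5],
  ∂[1,2,7] = [2,7] − [1,7] + [1,2].
The 27×18 boundary matrix has rank 18 and Smith normal form diag(1,1,1,1,1,1,1,1,1,1,1,1,1,1,1,1,1,2).

From H_k ≅ ker(∂_k) / im(∂_{k+1}) we obtain:

  H_0: rank C_0 − rank ∂_1 = 9 − 8 = 1, and the invariant factors of ∂_1 are all 1, so H_0 ≅ Z.
  H_1: rank ker ∂_1 − rank ∂_2 = (27 − 8) − 18 = 1, and ∂_2 has invariant factor 2 > 1, so H_1 ≅ Z × Z/2.
  H_2: rank ker ∂_2 − rank ∂_3 = (18 − 18) − 0 = 0, and there is no ∂_3, so H_2 ≅ 0.

Hence the Betti numbers are b_0 = 1, b_1 = 1, b_2 = 0.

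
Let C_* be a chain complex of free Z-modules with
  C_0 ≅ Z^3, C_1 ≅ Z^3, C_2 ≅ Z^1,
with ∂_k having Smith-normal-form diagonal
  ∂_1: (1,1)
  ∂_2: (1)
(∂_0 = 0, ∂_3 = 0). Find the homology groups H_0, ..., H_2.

H_0: b_0 = 3 − 0 − 2 = 1; torsion from ∂_1 factors > 1: none. So H_0 ≅ Z.
H_1: b_1 = 3 − 2 − 1 = 0; torsion from ∂_2 factors > 1: none. So H_1 ≅ 0.
H_2: b_2 = 1 − 1 − 0 = 0; torsion from ∂_3 factors > 1: none. So H_2 ≅ 0.

H_0 ≅ Z,  H_1 = 0,  H_2 = 0.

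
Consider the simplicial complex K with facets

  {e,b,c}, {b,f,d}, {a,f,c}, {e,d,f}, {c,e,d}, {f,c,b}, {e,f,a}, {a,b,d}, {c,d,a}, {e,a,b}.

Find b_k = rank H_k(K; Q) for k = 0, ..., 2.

b_0 = 1, b_1 = 0, b_2 = 0.

Fix the vertex order a < b < c < d < e < f and write every simplex with vertices in increasing order. Then dim K = 2 and the simplices of K are:

  0-simplices (6): a, b, c, d, e, f
  1-simplices (15): ab, ac, ad, ae, af, bc, bd, be, bf, cd, ce, cf, de, df, ef
  2-simplices (10): abd, abe, acd, acf, aef, bce, bcf, bdf, cde, def

giving chain groups C_0 ≅ Z^6, C_1 ≅ Z^15, C_2 ≅ Z^10.

∂_1: C_1 → C_0 is given by ∂[p,q] = [q] − [p]. For instance
  ∂cd = d − c.
The resulting 6×15 matrix has rank 5, and its Smith normal form has invariant factors (1,1,1,1,1).

Boundary ∂_2: C_2 → C_1 maps a triangle to the signed sum of its edges. For instance
  ∂def = ef − df + de,
  ∂cde = de − ce + cd.
The resulting 15×10 matrix has rank 10, and its Smith normal form has invariant factors (1,1,1,1,1,1,1,1,1,2).

Now H_k = ker ∂_k / im ∂_{k+1}, so:

  H_0: rank C_0 − rank ∂_1 = 6 − 5 = 1, and the invariant factors of ∂_1 are all 1, so H_0 = Z.
  H_1: rank ker ∂_1 − rank ∂_2 = (15 − 5) − 10 = 0, and ∂_2 has invariant factor 2 > 1, so H_1 = Z/2.
  H_2: rank ker ∂_2 − rank ∂_3 = (10 − 10) − 0 = 0, and there is no ∂_3, so H_2 = 0.

As a check, the Euler characteristic is 6 − 15 + 10 = 1, which agrees with 1 − 0 + 0 = 1.
(K is a triangulation of the real projective plane RP^2.)

Hence the Betti numbers are b_0 = 1, b_1 = 0, b_2 = 0.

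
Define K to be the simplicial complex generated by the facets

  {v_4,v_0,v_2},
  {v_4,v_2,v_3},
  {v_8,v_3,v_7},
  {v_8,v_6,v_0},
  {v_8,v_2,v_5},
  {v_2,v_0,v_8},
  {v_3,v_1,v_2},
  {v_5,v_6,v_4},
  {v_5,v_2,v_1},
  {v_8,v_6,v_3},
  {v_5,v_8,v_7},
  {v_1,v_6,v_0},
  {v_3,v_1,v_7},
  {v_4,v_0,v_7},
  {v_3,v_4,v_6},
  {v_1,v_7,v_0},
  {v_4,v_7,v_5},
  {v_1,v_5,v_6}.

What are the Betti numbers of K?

b_0 = 1, b_1 = 2, b_2 = 1.

Order the vertices as v_0 < v_1 < v_2 < v_3 < v_4 < v_5 < v_6 < v_7 < v_8. Listing each simplex with vertices in this order, K has dimension 2 with simplices:

  0-simplices (9): [v_0], [v_1], [v_2], [v_3], [v_4], [v_5], [v_6], [v_7], [v_8]
  1-simplices (27): (27 of them)
  2-simplices (18): (18 of them)

giving chain groups C_0 ≅ Z^9, C_1 ≅ Z^27, C_2 ≅ Z^18.

The boundary map ∂_1: C_1 → C_0 maps an edge to its endpoints' difference, ∂[p,q] = q − p.
The resulting 9×27 matrix has rank 8, and its Smith normal form has invariant factors (1,1,1,1,1,1,1,1).

∂_2: C_2 → C_1 sends each 2-simplex [p,q,r] to [q,r] − [p,r] + [p,q]. For instance
  ∂[v_0,v_4,v_7] = [v_4,v_7] − [v_0,v_7] + [v_0,v_4],
  ∂[v_5,v_7,v_8] = [v_7,v_8] − [v_5,v_8] + [v_5,v_7].
The resulting 27×18 matrix has rank 17, and its Smith normal form has invariant factors (1,1,1,1,1,1,1,1,1,1,1,1,1,1,1,1,1).

Computing H_k = (kernel of ∂_k) / (image of ∂_{k+1}):

  H_0: rank C_0 − rank ∂_1 = 9 − 8 = 1, and the invariant factors of ∂_1 are all 1, so H_0 ≅ Z.
  H_1: rank ker ∂_1 − rank ∂_2 = (27 − 8) − 17 = 2, and the invariant factors of ∂_2 are all 1, so H_1 ≅ Z^2.
  H_2: rank ker ∂_2 − rank ∂_3 = (18 − 17) − 0 = 1, and there is no ∂_3, so H_2 ≅ Z.

(K is a triangulation of the torus T^2.)

Hence the Betti numbers are b_0 = 1, b_1 = 2, b_2 = 1.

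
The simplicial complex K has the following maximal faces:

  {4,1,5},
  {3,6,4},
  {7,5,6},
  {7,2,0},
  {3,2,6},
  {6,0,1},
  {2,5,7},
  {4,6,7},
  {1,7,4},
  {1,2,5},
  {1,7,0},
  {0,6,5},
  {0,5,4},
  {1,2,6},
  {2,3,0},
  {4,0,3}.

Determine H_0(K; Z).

K has 8 vertices, 24 edges, 16 triangles.
rank ∂_0 = 0, rank ∂_1 = 7 ⇒ b_0 = 8 − 0 − 7 = 1; all invariant factors of ∂_1 are 1 so no torsion. So H_0 ≅ Z.

H_0 ≅ Z.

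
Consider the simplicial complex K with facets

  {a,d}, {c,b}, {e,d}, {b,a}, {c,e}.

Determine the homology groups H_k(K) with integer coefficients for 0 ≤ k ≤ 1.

Fix the vertex order a < b < c < d < e and write every simplex with vertices in increasing order. Then dim K = 1 and the simplices of K are:

  0-simplices (5): a, b, c, d, e
  1-simplices (5): ab, ad, bc, ce, de

Hence C_0 ≅ Z^5, C_1 ≅ Z^5.

The boundary map ∂_1: C_1 → C_0 maps an edge to its endpoints' difference, ∂[p,q] = q − p. For instance
  ∂de = e − d.
The 5×5 boundary matrix has rank 4 and Smith normal form diag(1,1,1,1).

From H_k ≅ ker(∂_k) / im(∂_{k+1}) we obtain:

  H_0: rank C_0 − rank ∂_1 = 5 − 4 = 1, and the invariant factors of ∂_1 are all 1, so H_0 = Z.
  H_1: rank ker ∂_1 − rank ∂_2 = (5 − 4) − 0 = 1, and there is no ∂_2, so H_1 = Z.

H_0 = Z,  H_1 = Z.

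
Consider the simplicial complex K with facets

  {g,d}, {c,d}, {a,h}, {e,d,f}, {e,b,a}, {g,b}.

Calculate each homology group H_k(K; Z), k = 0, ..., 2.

Fix the vertex order a < b < c < d < e < f < g < h and write every simplex with vertices in increasing order. Then dim K = 2 and the simplices of K are:

  0-simplices (8): a, b, c, d, e, f, g, h
  1-simplices (10): ab, ae, ah, be, bg, cd, de, df, dg, ef
  2-simplices (2): abe, def

Hence C_0 ≅ Z^8, C_1 ≅ Z^10, C_2 ≅ Z^2.

The boundary map ∂_1: C_1 → C_0 sends each edge [p,q] (with p < q) to q − p. For instance
  ∂dg = g − d.
The 8×10 boundary matrix has rank 7 and Smith normal form diag(1,1,1,1,1,1,1).

The boundary map ∂_2: C_2 → C_1 sends each 2-simplex [p,q,r] to [q,r] − [p,r] + [p,q]. For instance
  ∂def = ef − df + de,
  ∂abe = be − ae + ab.
This gives a 10×2 integer matrix of rank 2; reducing to Smith normal form yields diagonal entries (1,1).

From H_k ≅ ker(∂_k) / im(∂_{k+1}) we obtain:

  H_0: rank C_0 − rank ∂_1 = 8 − 7 = 1, and the invariant factors of ∂_1 are all 1, so H_0 ≅ Z.
  H_1: rank ker ∂_1 − rank ∂_2 = (10 − 7) − 2 = 1, and the invariant factors of ∂_2 are all 1, so H_1 ≅ Z.
  H_2: rank ker ∂_2 − rank ∂_3 = (2 − 2) − 0 = 0, and there is no ∂_3, so H_2 ≅ 0.

As a check, the Euler characteristic is 8 − 10 + 2 = 0, which agrees with 1 − 1 + 0 = 0.

H_0 ≅ Z,  H_1 ≅ Z,  H_2 = 0.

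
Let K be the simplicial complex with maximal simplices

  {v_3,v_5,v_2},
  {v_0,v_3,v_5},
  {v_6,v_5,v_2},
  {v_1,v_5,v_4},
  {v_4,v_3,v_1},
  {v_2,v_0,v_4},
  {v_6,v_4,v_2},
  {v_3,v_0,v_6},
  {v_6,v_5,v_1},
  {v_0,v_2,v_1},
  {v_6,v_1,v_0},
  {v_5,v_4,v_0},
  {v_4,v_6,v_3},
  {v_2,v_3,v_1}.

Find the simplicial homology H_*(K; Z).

H_0 = Z,  H_1 = Z^2,  H_2 = Z.

We work with the vertex ordering v_0 < v_1 < v_2 < v_3 < v_4 < v_5 < v_6. The simplices of K, each written with vertices in increasing order, are:

  0-simplices (7): [v_0], [v_1], [v_2], [v_3], [v_4], [v_5], [v_6]
  1-simplices (21): (21 of them)
  2-simplices (14): (14 of them)

so the chain groups are C_0 ≅ Z^7, C_1 ≅ Z^21, C_2 ≅ Z^14.

Boundary ∂_1: C_1 → C_0 maps an edge to its endpoints' difference, ∂[p,q] = q − p. For instance
  ∂[v_4,v_6] = [v_6] − [v_4].
The 7×21 boundary matrix has rank 6 and Smith normal form diag(1,1,1,1,1,1).

Boundary ∂_2: C_2 → C_1 sends each 2-simplex [p,q,r] to [q,r] − [p,r] + [p,q]. For instance
  ∂[v_1,v_4,v_5] = [v_4,v_5] − [v_1,v_5] + [v_1,v_4],
  ∂[v_2,v_3,v_5] = [v_3,v_5] − [v_2,v_5] + [v_2,v_3].
As a 21×14 matrix over Z this has rank 13, with invariant factors (1,1,1,1,1,1,1,1,1,1,1,1,1).

Now H_k = ker ∂_k / im ∂_{k+1}, so:

  H_0: rank C_0 − rank ∂_1 = 7 − 6 = 1, and the invariant factors of ∂_1 are all 1, so H_0 ≅ Z.
  H_1: rank ker ∂_1 − rank ∂_2 = (21 − 6) − 13 = 2, and the invariant factors of ∂_2 are all 1, so H_1 ≅ Z^2.
  H_2: rank ker ∂_2 − rank ∂_3 = (14 − 13) − 0 = 1, and there is no ∂_3, so H_2 ≅ Z.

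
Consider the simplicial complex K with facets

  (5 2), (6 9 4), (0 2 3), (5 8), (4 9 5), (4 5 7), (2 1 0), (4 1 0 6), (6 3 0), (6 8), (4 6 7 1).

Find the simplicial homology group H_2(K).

We work with the vertex ordering 0 < 1 < 2 < 3 < 4 < 5 < 6 < 7 < 8 < 9. The simplices of K, each written with vertices in increasing order, are:

  0-simplices (10): [0], [1], [2], [3], [4], [5], [6], [7], [8], [9]
  1-simplices (22): [0,1], [0,2], [0,3], [0,4], [0,6], [1,2], [1,4], [1,6], [1,7], [2,3], [2,5], [3,6], [4,5], [4,6], [4,7], [4,9], [5,7], [5,8], [5,9], [6,7], [6,8], [6,9]
  2-simplices (13): [0,1,2], [0,1,4], [0,1,6], [0,2,3], [0,3,6], [0,4,6], [1,4,6], [1,4,7], [1,6,7], [4,5,7], [4,5,9], [4,6,7], [4,6,9]
  3-simplices (2): [0,1,4,6], [1,4,6,7]

Hence C_0 ≅ Z^10, C_1 ≅ Z^22, C_2 ≅ Z^13, C_3 ≅ Z^2.

The boundary map ∂_1: C_1 → C_0 maps an edge to its endpoints' difference, ∂[p,q] = q − p. For instance
  ∂[0,2] = [2] − [0].
The 10×22 boundary matrix has rank 9 and Smith normal form diag(1,1,1,1,1,1,1,1,1).

∂_2: C_2 → C_1 sends each 2-simplex [p,q,r] to [q,r] − [p,r] + [p,q]. For instance
  ∂[1,4,7] = [4,7] − [1,7] + [1,4],
  ∂[1,4,6] = [4,6] − [1,6] + [1,4].
The resulting 22×13 matrix has rank 11, and its Smith normal form has invariant factors (1,1,1,1,1,1,1,1,1,1,1).

Boundary ∂_3: C_3 → C_2 sends each 3-simplex σ to the alternating sum Σ_i (−1)^i (σ with its i-th vertex removed). For instance
  ∂[0,1,4,6] = [1,4,6] − [0,4,6] + [0,1,6] − [0,1,4],
  ∂[1,4,6,7] = [4,6,7] − [1,6,7] + [1,4,7] − [1,4,6].
The 13×2 boundary matrix has rank 2 and Smith normal form diag(1,1).

Computing H_k = (kernel of ∂_k) / (image of ∂_{k+1}):

  H_2: rank ker ∂_2 − rank ∂_3 = (13 − 11) − 2 = 0, and the invariant factors of ∂_3 are all 1, so H_2 ≅ 0.

H_2 = 0.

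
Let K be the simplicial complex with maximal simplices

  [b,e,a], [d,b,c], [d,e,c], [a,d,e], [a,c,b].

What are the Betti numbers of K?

Fix the vertex order a < b < c < d < e and write every simplex with vertices in increasing order. Then dim K = 2 and the simplices of K are:

  0-simplices (5): a, b, c, d, e
  1-simplices (10): ab, ac, ad, ae, bc, bd, be, cd, ce, de
  2-simplices (5): abc, abe, ade, bcd, cde

giving chain groups C_0 ≅ Z^5, C_1 ≅ Z^10, C_2 ≅ Z^5.

Boundary ∂_1: C_1 → C_0 sends each edge [p,q] (with p < q) to q − p.
The resulting 5×10 matrix has rank 4, and its Smith normal form has invariant factors (1,1,1,1).

The boundary map ∂_2: C_2 → C_1 maps a triangle to the signed sum of its edges. For instance
  ∂ade = de − ae + ad,
  ∂abe = be − ae + ab.
This gives a 10×5 integer matrix of rank 5; reducing to Smith normal form yields diagonal entries (1,1,1,1,1).

From H_k ≅ ker(∂_k) / im(∂_{k+1}) we obtain:

  H_0: rank C_0 − rank ∂_1 = 5 − 4 = 1, and the invariant factors of ∂_1 are all 1, so H_0 ≅ Z.
  H_1: rank ker ∂_1 − rank ∂_2 = (10 − 4) − 5 = 1, and the invariant factors of ∂_2 are all 1, so H_1 ≅ Z.
  H_2: rank ker ∂_2 − rank ∂_3 = (5 − 5) − 0 = 0, and there is no ∂_3, so H_2 ≅ 0.

Hence the Betti numbers are b_0 = 1, b_1 = 1, b_2 = 0.

b_0 = 1, b_1 = 1, b_2 = 0.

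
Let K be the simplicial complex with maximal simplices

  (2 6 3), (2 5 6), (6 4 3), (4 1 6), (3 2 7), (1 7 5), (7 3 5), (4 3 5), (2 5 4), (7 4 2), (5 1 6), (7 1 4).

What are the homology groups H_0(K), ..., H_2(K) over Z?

Fix the vertex order 1 < 2 < 3 < 4 < 5 < 6 < 7 and write every simplex with vertices in increasing order. Then dim K = 2 and the simplices of K are:

  0-simplices (7): [1], [2], [3], [4], [5], [6], [7]
  1-simplices (18): [1,4], [1,5], [1,6], [1,7], [2,3], [2,4], [2,5], [2,6], [2,7], [3,4], [3,5], [3,6], [3,7], [4,5], [4,6], [4,7], [5,6], [5,7]
  2-simplices (12): [1,4,6], [1,4,7], [1,5,6], [1,5,7], [2,3,6], [2,3,7], [2,4,5], [2,4,7], [2,5,6], [3,4,5], [3,4,6], [3,5,7]

so the chain groups are C_0 ≅ Z^7, C_1 ≅ Z^18, C_2 ≅ Z^12.

Boundary ∂_1: C_1 → C_0 is given by ∂[p,q] = [q] − [p].
The resulting 7×18 matrix has rank 6, and its Smith normal form has invariant factors (1,1,1,1,1,1).

∂_2: C_2 → C_1 maps a triangle to the signed sum of its edges. For instance
  ∂[2,4,7] = [4,7] − [2,7] + [2,4],
  ∂[1,5,7] = [5,7] − [1,7] + [1,5].
The 18×12 boundary matrix has rank 12 and Smith normal form diag(1,1,1,1,1,1,1,1,1,1,1,2).

Computing H_k = (kernel of ∂_k) / (image of ∂_{k+1}):

  H_0: rank C_0 − rank ∂_1 = 7 − 6 = 1, and the invariant factors of ∂_1 are all 1, so H_0 = Z.
  H_1: rank ker ∂_1 − rank ∂_2 = (18 − 6) − 12 = 0, and ∂_2 has invariant factor 2 > 1, so H_1 = Z/2.
  H_2: rank ker ∂_2 − rank ∂_3 = (12 − 12) − 0 = 0, and there is no ∂_3, so H_2 = 0.

H_0 = Z,  H_1 = Z/2,  H_2 = 0.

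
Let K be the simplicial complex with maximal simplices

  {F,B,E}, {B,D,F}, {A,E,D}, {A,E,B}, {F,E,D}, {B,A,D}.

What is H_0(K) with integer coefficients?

Fix the vertex order A < B < D < E < F and write every simplex with vertices in increasing order. Then dim K = 2 and the simplices of K are:

  0-simplices (5): A, B, D, E, F
  1-simplices (9): AB, AD, AE, BD, BE, BF, DE, DF, EF
  2-simplices (6): ABD, ABE, ADE, BDF, BEF, DEF

so the chain groups are C_0 ≅ Z^5, C_1 ≅ Z^9, C_2 ≅ Z^6.

∂_1: C_1 → C_0 sends each edge [p,q] (with p < q) to q − p.
The resulting 5×9 matrix has rank 4, and its Smith normal form has invariant factors (1,1,1,1).

Boundary ∂_2: C_2 → C_1 acts by ∂[p,q,r] = [q,r] − [p,r] + [p,q]. For instance
  ∂BEF = EF − BF + BE,
  ∂ABE = BE − AE + AB.
The resulting 9×6 matrix has rank 5, and its Smith normal form has invariant factors (1,1,1,1,1).

From H_k ≅ ker(∂_k) / im(∂_{k+1}) we obtain:

  H_0: rank C_0 − rank ∂_1 = 5 − 4 = 1, and the invariant factors of ∂_1 are all 1, so H_0 = Z.

H_0 ≅ Z.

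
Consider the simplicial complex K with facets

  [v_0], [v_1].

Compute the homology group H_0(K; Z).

H_0 = Z^2.

Take the total order v_0 < v_1 on the vertex set. Then K (dimension 0) consists of the simplices:

  0-simplices (2): [v_0], [v_1]

so the chain groups are C_0 ≅ Z^2.

Computing H_k = (kernel of ∂_k) / (image of ∂_{k+1}):

  H_0: rank C_0 − rank ∂_1 = 2 − 0 = 2, and there is no ∂_1, so H_0 = Z^2.

(K is a triangulation of a set of 2 points.)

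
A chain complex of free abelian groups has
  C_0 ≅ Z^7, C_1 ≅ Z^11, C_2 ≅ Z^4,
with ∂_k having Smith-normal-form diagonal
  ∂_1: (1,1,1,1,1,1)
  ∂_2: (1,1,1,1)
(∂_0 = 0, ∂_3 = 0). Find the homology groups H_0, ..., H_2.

H_0: b_0 = 7 − 0 − 6 = 1; torsion from ∂_1 factors > 1: none. So H_0 = Z.
H_1: b_1 = 11 − 6 − 4 = 1; torsion from ∂_2 factors > 1: none. So H_1 = Z.
H_2: b_2 = 4 − 4 − 0 = 0; torsion from ∂_3 factors > 1: none. So H_2 = 0.

H_0 = Z,  H_1 = Z,  H_2 = 0.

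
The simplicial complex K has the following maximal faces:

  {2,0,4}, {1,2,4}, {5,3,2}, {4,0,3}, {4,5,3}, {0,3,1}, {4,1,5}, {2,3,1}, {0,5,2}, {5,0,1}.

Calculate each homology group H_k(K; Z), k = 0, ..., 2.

H_0 = Z,  H_1 = Z/2,  H_2 = 0.

Order the vertices as 0 < 1 < 2 < 3 < 4 < 5. Listing each simplex with vertices in this order, K has dimension 2 with simplices:

  0-simplices (6): [0], [1], [2], [3], [4], [5]
  1-simplices (15): [0,1], [0,2], [0,3], [0,4], [0,5], [1,2], [1,3], [1,4], [1,5], [2,3], [2,4], [2,5], [3,4], [3,5], [4,5]
  2-simplices (10): [0,1,3], [0,1,5], [0,2,4], [0,2,5], [0,3,4], [1,2,3], [1,2,4], [1,4,5], [2,3,5], [3,4,5]

so the chain groups are C_0 ≅ Z^6, C_1 ≅ Z^15, C_2 ≅ Z^10.

∂_1: C_1 → C_0 maps an edge to its endpoints' difference, ∂[p,q] = q − p. For instance
  ∂[0,1] = [1] − [0].
This gives a 6×15 integer matrix of rank 5; reducing to Smith normal form yields diagonal entries (1,1,1,1,1).

∂_2: C_2 → C_1 sends each 2-simplex [p,q,r] to [q,r] − [p,r] + [p,q]. For instance
  ∂[0,1,5] = [1,5] − [0,5] + [0,1],
  ∂[1,2,3] = [2,3] − [1,3] + [1,2].
The 15×10 boundary matrix has rank 10 and Smith normal form diag(1,1,1,1,1,1,1,1,1,2).

Reading off H_k = ker ∂_k / im ∂_{k+1}:

  H_0: rank C_0 − rank ∂_1 = 6 − 5 = 1, and the invariant factors of ∂_1 are all 1, so H_0 ≅ Z.
  H_1: rank ker ∂_1 − rank ∂_2 = (15 − 5) − 10 = 0, and ∂_2 has invariant factor 2 > 1, so H_1 ≅ Z/2.
  H_2: rank ker ∂_2 − rank ∂_3 = (10 − 10) − 0 = 0, and there is no ∂_3, so H_2 ≅ 0.

(K is a triangulation of the real projective plane RP^2.)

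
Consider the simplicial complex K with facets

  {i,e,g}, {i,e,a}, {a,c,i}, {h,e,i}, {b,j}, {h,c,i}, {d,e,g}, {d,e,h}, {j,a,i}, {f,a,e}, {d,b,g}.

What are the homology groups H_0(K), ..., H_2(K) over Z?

H_0 ≅ Z,  H_1 ≅ Z,  H_2 = 0.

Fix the vertex order a < b < c < d < e < f < g < h < i < j and write every simplex with vertices in increasing order. Then dim K = 2 and the simplices of K are:

  0-simplices (10): a, b, c, d, e, f, g, h, i, j
  1-simplices (20): ac, ae, af, ai, aj, bd, bg, bj, ch, ci, de, dg, dh, ef, eg, eh, ei, gi, hi, ij
  2-simplices (10): aci, aef, aei, aij, bdg, chi, deg, deh, egi, ehi

so the chain groups are C_0 ≅ Z^10, C_1 ≅ Z^20, C_2 ≅ Z^10.

∂_1: C_1 → C_0 sends each edge [p,q] (with p < q) to q − p.
The resulting 10×20 matrix has rank 9, and its Smith normal form has invariant factors (1,1,1,1,1,1,1,1,1).

Boundary ∂_2: C_2 → C_1 maps a triangle to the signed sum of its edges. For instance
  ∂aei = ei − ai + ae,
  ∂deh = eh − dh + de.
The 20×10 boundary matrix has rank 10 and Smith normal form diag(1,1,1,1,1,1,1,1,1,1).

Computing H_k = (kernel of ∂_k) / (image of ∂_{k+1}):

  H_0: rank C_0 − rank ∂_1 = 10 − 9 = 1, and the invariant factors of ∂_1 are all 1, so H_0 = Z.
  H_1: rank ker ∂_1 − rank ∂_2 = (20 − 9) − 10 = 1, and the invariant factors of ∂_2 are all 1, so H_1 = Z.
  H_2: rank ker ∂_2 − rank ∂_3 = (10 − 10) − 0 = 0, and there is no ∂_3, so H_2 = 0.

As a check, the Euler characteristic is 10 − 20 + 10 = 0, which agrees with 1 − 1 + 0 = 0.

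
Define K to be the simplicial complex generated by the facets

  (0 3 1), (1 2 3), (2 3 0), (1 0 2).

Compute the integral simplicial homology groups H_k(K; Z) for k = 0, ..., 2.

H_0 ≅ Z,  H_1 = 0,  H_2 ≅ Z.

Fix the vertex order 0 < 1 < 2 < 3 and write every simplex with vertices in increasing order. Then dim K = 2 and the simplices of K are:

  0-simplices (4): [0], [1], [2], [3]
  1-simplices (6): [0,1], [0,2], [0,3], [1,2], [1,3], [2,3]
  2-simplices (4): [0,1,2], [0,1,3], [0,2,3], [1,2,3]

giving chain groups C_0 ≅ Z^4, C_1 ≅ Z^6, C_2 ≅ Z^4.

Boundary ∂_1: C_1 → C_0 is given by ∂[p,q] = [q] − [p]. For instance
  ∂[0,3] = [3] − [0].
The resulting 4×6 matrix has rank 3, and its Smith normal form has invariant factors (1,1,1).

The boundary map ∂_2: C_2 → C_1 sends each 2-simplex [p,q,r] to [q,r] − [p,r] + [p,q]. For instance
  ∂[1,2,3] = [2,3] − [1,3] + [1,2],
  ∂[0,1,2] = [1,2] − [0,2] + [0,1].
This gives a 6×4 integer matrix of rank 3; reducing to Smith normal form yields diagonal entries (1,1,1).

Now H_k = ker ∂_k / im ∂_{k+1}, so:

  H_0: rank C_0 − rank ∂_1 = 4 − 3 = 1, and the invariant factors of ∂_1 are all 1, so H_0 = Z.
  H_1: rank ker ∂_1 − rank ∂_2 = (6 − 3) − 3 = 0, and the invariant factors of ∂_2 are all 1, so H_1 = 0.
  H_2: rank ker ∂_2 − rank ∂_3 = (4 − 3) − 0 = 1, and there is no ∂_3, so H_2 = Z.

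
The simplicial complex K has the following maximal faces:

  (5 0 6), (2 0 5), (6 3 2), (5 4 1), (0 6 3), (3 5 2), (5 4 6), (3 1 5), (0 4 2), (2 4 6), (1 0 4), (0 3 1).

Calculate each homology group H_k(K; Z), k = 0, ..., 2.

H_0 ≅ Z,  H_1 ≅ Z/2Z,  H_2 = 0.

K has 7 vertices, 18 edges, 12 triangles.
rank ∂_0 = 0, rank ∂_1 = 6 ⇒ b_0 = 7 − 0 − 6 = 1; all invariant factors of ∂_1 are 1 so no torsion. So H_0 ≅ Z.
rank ∂_1 = 6, rank ∂_2 = 12 ⇒ b_1 = 18 − 6 − 12 = 0; ∂_2 has invariant factor(s) [2] giving torsion. So H_1 ≅ Z/2Z.
rank ∂_2 = 12, rank ∂_3 = 0 ⇒ b_2 = 12 − 12 − 0 = 0. So H_2 ≅ 0.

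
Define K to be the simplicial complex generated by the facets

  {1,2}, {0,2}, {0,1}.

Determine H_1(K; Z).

H_1 = Z.

Take the total order 0 < 1 < 2 on the vertex set. Then K (dimension 1) consists of the simplices:

  0-simplices (3): [0], [1], [2]
  1-simplices (3): [0,1], [0,2], [1,2]

Hence C_0 ≅ Z^3, C_1 ≅ Z^3.

Boundary ∂_1: C_1 → C_0 is given by ∂[p,q] = [q] − [p]. For instance
  ∂[0,1] = [1] − [0].
This gives a 3×3 integer matrix of rank 2; reducing to Smith normal form yields diagonal entries (1,1).

Now H_k = ker ∂_k / im ∂_{k+1}, so:

  H_1: rank ker ∂_1 − rank ∂_2 = (3 − 2) − 0 = 1, and there is no ∂_2, so H_1 = Z.

(K is a triangulation of the circle S^1.)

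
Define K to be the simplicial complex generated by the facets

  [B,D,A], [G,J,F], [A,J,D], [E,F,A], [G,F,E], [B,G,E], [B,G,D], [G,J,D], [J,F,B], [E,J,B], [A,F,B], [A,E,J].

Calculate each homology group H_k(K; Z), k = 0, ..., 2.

H_0 ≅ Z,  H_1 ≅ Z/2,  H_2 = 0.

We work with the vertex ordering A < B < D < E < F < G < J. The simplices of K, each written with vertices in increasing order, are:

  0-simplices (7): A, B, D, E, F, G, J
  1-simplices (18): AB, AD, AE, AF, AJ, BD, BE, BF, BG, BJ, DG, DJ, EF, EG, EJ, FG, FJ, GJ
  2-simplices (12): ABD, ABF, ADJ, AEF, AEJ, BDG, BEG, BEJ, BFJ, DGJ, EFG, FGJ

Hence C_0 ≅ Z^7, C_1 ≅ Z^18, C_2 ≅ Z^12.

∂_1: C_1 → C_0 sends each edge [p,q] (with p < q) to q − p.
The 7×18 boundary matrix has rank 6 and Smith normal form diag(1,1,1,1,1,1).

∂_2: C_2 → C_1 maps a triangle to the signed sum of its edges. For instance
  ∂BEG = EG − BG + BE,
  ∂AEJ = EJ − AJ + AE.
As a 18×12 matrix over Z this has rank 12, with invariant factors (1,1,1,1,1,1,1,1,1,1,1,2).

Reading off H_k = ker ∂_k / im ∂_{k+1}:

  H_0: rank C_0 − rank ∂_1 = 7 − 6 = 1, and the invariant factors of ∂_1 are all 1, so H_0 ≅ Z.
  H_1: rank ker ∂_1 − rank ∂_2 = (18 − 6) − 12 = 0, and ∂_2 has invariant factor 2 > 1, so H_1 ≅ Z/2.
  H_2: rank ker ∂_2 − rank ∂_3 = (12 − 12) − 0 = 0, and there is no ∂_3, so H_2 ≅ 0.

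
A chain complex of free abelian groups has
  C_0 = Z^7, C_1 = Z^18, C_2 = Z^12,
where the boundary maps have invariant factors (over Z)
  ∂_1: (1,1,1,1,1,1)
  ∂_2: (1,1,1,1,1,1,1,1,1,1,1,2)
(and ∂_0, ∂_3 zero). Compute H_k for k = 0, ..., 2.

H_0 = Z,  H_1 = Z/2,  H_2 = 0.

H_0: b_0 = 7 − 0 − 6 = 1; torsion from ∂_1 factors > 1: none. So H_0 = Z.
H_1: b_1 = 18 − 6 − 12 = 0; torsion from ∂_2 factors > 1: [2]. So H_1 = Z/2.
H_2: b_2 = 12 − 12 − 0 = 0; torsion from ∂_3 factors > 1: none. So H_2 = 0.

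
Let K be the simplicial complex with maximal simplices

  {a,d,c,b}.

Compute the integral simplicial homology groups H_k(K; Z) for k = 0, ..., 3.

We work with the vertex ordering a < b < c < d. The simplices of K, each written with vertices in increasing order, are:

  0-simplices (4): a, b, c, d
  1-simplices (6): ab, ac, ad, bc, bd, cd
  2-simplices (4): abc, abd, acd, bcd
  3-simplices (1): abcd

giving chain groups C_0 ≅ Z^4, C_1 ≅ Z^6, C_2 ≅ Z^4, C_3 ≅ Z^1.

The boundary map ∂_1: C_1 → C_0 maps an edge to its endpoints' difference, ∂[p,q] = q − p. For instance
  ∂bd = d − b.
As a 4×6 matrix over Z this has rank 3, with invariant factors (1,1,1).

Boundary ∂_2: C_2 → C_1 maps a triangle to the signed sum of its edges. For instance
  ∂abc = bc − ac + ab,
  ∂acd = cd − ad + ac.
The resulting 6×4 matrix has rank 3, and its Smith normal form has invariant factors (1,1,1).

The boundary map ∂_3: C_3 → C_2 sends each 3-simplex σ to the alternating sum Σ_i (−1)^i (σ with its i-th vertex removed). For instance
  ∂abcd = bcd − acd + abd − abc.
The resulting 4×1 matrix has rank 1, and its Smith normal form has invariant factors (1).

From H_k ≅ ker(∂_k) / im(∂_{k+1}) we obtain:

  H_0: rank C_0 − rank ∂_1 = 4 − 3 = 1, and the invariant factors of ∂_1 are all 1, so H_0 = Z.
  H_1: rank ker ∂_1 − rank ∂_2 = (6 − 3) − 3 = 0, and the invariant factors of ∂_2 are all 1, so H_1 = 0.
  H_2: rank ker ∂_2 − rank ∂_3 = (4 − 3) − 1 = 0, and the invariant factors of ∂_3 are all 1, so H_2 = 0.
  H_3: rank ker ∂_3 − rank ∂_4 = (1 − 1) − 0 = 0, and there is no ∂_4, so H_3 = 0.

H_0 = Z,  H_1 = 0,  H_2 = 0,  H_3 = 0.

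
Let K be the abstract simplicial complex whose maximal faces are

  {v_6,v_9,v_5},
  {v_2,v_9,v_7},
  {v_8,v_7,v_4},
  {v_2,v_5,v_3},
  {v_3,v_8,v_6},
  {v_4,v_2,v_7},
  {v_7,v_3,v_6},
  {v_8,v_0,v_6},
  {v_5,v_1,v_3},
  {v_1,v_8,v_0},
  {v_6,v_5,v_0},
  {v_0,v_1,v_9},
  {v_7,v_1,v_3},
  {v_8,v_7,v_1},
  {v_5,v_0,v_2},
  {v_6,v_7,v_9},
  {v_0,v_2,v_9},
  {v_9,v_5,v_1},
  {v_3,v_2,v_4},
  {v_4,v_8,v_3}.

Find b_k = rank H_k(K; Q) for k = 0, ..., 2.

Fix the vertex order v_0 < v_1 < v_2 < v_3 < v_4 < v_5 < v_6 < v_7 < v_8 < v_9 and write every simplex with vertices in increasing order. Then dim K = 2 and the simplices of K are:

  0-simplices (10): [v_0], [v_1], [v_2], [v_3], [v_4], [v_5], [v_6], [v_7], [v_8], [v_9]
  1-simplices (30): (30 of them)
  2-simplices (20): (20 of them)

giving chain groups C_0 ≅ Z^10, C_1 ≅ Z^30, C_2 ≅ Z^20.

Boundary ∂_1: C_1 → C_0 sends each edge [p,q] (with p < q) to q − p.
The 10×30 boundary matrix has rank 9 and Smith normal form diag(1,1,1,1,1,1,1,1,1).

∂_2: C_2 → C_1 acts by ∂[p,q,r] = [q,r] − [p,r] + [p,q]. For instance
  ∂[v_6,v_7,v_9] = [v_7,v_9] − [v_6,v_9] + [v_6,v_7],
  ∂[v_2,v_3,v_4] = [v_3,v_4] − [v_2,v_4] + [v_2,v_3].
As a 30×20 matrix over Z this has rank 20, with invariant factors (1,1,1,1,1,1,1,1,1,1,1,1,1,1,1,1,1,1,1,2).

Reading off H_k = ker ∂_k / im ∂_{k+1}:

  H_0: rank C_0 − rank ∂_1 = 10 − 9 = 1, and the invariant factors of ∂_1 are all 1, so H_0 ≅ Z.
  H_1: rank ker ∂_1 − rank ∂_2 = (30 − 9) − 20 = 1, and ∂_2 has invariant factor 2 > 1, so H_1 ≅ Z ⊕ Z/2Z.
  H_2: rank ker ∂_2 − rank ∂_3 = (20 − 20) − 0 = 0, and there is no ∂_3, so H_2 ≅ 0.

As a check, the Euler characteristic is 10 − 30 + 20 = 0, which agrees with 1 − 1 + 0 = 0.

Hence the Betti numbers are b_0 = 1, b_1 = 1, b_2 = 0.

b_0 = 1, b_1 = 1, b_2 = 0.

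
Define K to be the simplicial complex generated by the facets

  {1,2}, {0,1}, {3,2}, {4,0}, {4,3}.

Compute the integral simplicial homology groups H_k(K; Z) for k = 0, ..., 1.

Order the vertices as 0 < 1 < 2 < 3 < 4. Listing each simplex with vertices in this order, K has dimension 1 with simplices:

  0-simplices (5): [0], [1], [2], [3], [4]
  1-simplices (5): [0,1], [0,4], [1,2], [2,3], [3,4]

so the chain groups are C_0 ≅ Z^5, C_1 ≅ Z^5.

Boundary ∂_1: C_1 → C_0 maps an edge to its endpoints' difference, ∂[p,q] = q − p.
This gives a 5×5 integer matrix of rank 4; reducing to Smith normal form yields diagonal entries (1,1,1,1).

From H_k ≅ ker(∂_k) / im(∂_{k+1}) we obtain:

  H_0: rank C_0 − rank ∂_1 = 5 − 4 = 1, and the invariant factors of ∂_1 are all 1, so H_0 ≅ Z.
  H_1: rank ker ∂_1 − rank ∂_2 = (5 − 4) − 0 = 1, and there is no ∂_2, so H_1 ≅ Z.

As a check, the Euler characteristic is 5 − 5 = 0, which agrees with 1 − 1 = 0.

H_0 = Z,  H_1 = Z.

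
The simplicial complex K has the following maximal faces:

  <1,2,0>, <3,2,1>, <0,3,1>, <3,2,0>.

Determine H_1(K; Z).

H_1 = 0.

Fix the vertex order 0 < 1 < 2 < 3 and write every simplex with vertices in increasing order. Then dim K = 2 and the simplices of K are:

  0-simplices (4): [0], [1], [2], [3]
  1-simplices (6): [0,1], [0,2], [0,3], [1,2], [1,3], [2,3]
  2-simplices (4): [0,1,2], [0,1,3], [0,2,3], [1,2,3]

Hence C_0 ≅ Z^4, C_1 ≅ Z^6, C_2 ≅ Z^4.

The boundary map ∂_1: C_1 → C_0 maps an edge to its endpoints' difference, ∂[p,q] = q − p. For instance
  ∂[0,3] = [3] − [0].
As a 4×6 matrix over Z this has rank 3, with invariant factors (1,1,1).

∂_2: C_2 → C_1 acts by ∂[p,q,r] = [q,r] − [p,r] + [p,q]. For instance
  ∂[0,1,3] = [1,3] − [0,3] + [0,1],
  ∂[0,1,2] = [1,2] − [0,2] + [0,1].
The resulting 6×4 matrix has rank 3, and its Smith normal form has invariant factors (1,1,1).

From H_k ≅ ker(∂_k) / im(∂_{k+1}) we obtain:

  H_1: rank ker ∂_1 − rank ∂_2 = (6 − 3) − 3 = 0, and the invariant factors of ∂_2 are all 1, so H_1 = 0.

(K is a triangulation of the 2-sphere S^2.)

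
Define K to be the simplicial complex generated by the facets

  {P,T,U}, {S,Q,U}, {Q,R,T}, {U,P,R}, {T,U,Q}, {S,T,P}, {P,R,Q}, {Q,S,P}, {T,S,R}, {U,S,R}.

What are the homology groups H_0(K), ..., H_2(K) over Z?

Fix the vertex order P < Q < R < S < T < U and write every simplex with vertices in increasing order. Then dim K = 2 and the simplices of K are:

  0-simplices (6): P, Q, R, S, T, U
  1-simplices (15): PQ, PR, PS, PT, PU, QR, QS, QT, QU, RS, RT, RU, ST, SU, TU
  2-simplices (10): PQR, PQS, PRU, PST, PTU, QRT, QSU, QTU, RST, RSU

giving chain groups C_0 ≅ Z^6, C_1 ≅ Z^15, C_2 ≅ Z^10.

Boundary ∂_1: C_1 → C_0 maps an edge to its endpoints' difference, ∂[p,q] = q − p.
The 6×15 boundary matrix has rank 5 and Smith normal form diag(1,1,1,1,1).

The boundary map ∂_2: C_2 → C_1 maps a triangle to the signed sum of its edges. For instance
  ∂PRU = RU − PU + PR,
  ∂QRT = RT − QT + QR.
This gives a 15×10 integer matrix of rank 10; reducing to Smith normal form yields diagonal entries (1,1,1,1,1,1,1,1,1,2).

Now H_k = ker ∂_k / im ∂_{k+1}, so:

  H_0: rank C_0 − rank ∂_1 = 6 − 5 = 1, and the invariant factors of ∂_1 are all 1, so H_0 = Z.
  H_1: rank ker ∂_1 − rank ∂_2 = (15 − 5) − 10 = 0, and ∂_2 has invariant factor 2 > 1, so H_1 = Z/2.
  H_2: rank ker ∂_2 − rank ∂_3 = (10 − 10) − 0 = 0, and there is no ∂_3, so H_2 = 0.

H_0 ≅ Z,  H_1 ≅ Z/2,  H_2 = 0.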